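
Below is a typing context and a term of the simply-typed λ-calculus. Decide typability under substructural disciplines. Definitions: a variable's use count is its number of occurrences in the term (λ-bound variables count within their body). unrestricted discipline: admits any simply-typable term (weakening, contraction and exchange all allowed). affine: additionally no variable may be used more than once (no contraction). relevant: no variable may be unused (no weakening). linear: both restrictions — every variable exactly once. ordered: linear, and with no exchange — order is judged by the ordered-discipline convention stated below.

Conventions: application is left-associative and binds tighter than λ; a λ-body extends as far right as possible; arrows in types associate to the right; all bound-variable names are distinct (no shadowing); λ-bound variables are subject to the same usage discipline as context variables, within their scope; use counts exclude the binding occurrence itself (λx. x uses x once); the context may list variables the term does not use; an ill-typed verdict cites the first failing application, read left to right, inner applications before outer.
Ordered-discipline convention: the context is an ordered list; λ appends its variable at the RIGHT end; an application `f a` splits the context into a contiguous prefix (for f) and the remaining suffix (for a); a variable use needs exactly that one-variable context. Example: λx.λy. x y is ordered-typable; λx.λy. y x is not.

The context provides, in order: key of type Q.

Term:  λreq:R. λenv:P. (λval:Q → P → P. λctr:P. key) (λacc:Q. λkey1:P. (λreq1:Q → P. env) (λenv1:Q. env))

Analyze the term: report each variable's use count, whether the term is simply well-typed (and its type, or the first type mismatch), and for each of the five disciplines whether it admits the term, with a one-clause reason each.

variable uses: key ×1; req (bound) ×0; env (bound) ×2; val (bound) ×0; ctr (bound) ×0; acc (bound) ×0; key1 (bound) ×0; req1 (bound) ×0; env1 (bound) ×0
uses in reading order: key, env, env
typing: well-typed — term : R → P → P → Q
ordered ✗ (repeated use of env ×2; req, val, ctr, acc, key1, req1, env1 never used (weakening))
linear ✗ (repeated use of env ×2; req, val, ctr, acc, key1, req1, env1 never used (weakening))
affine ✗ (repeated use of env ×2)
relevant ✗ (req, val, ctr, acc, key1, req1, env1 never used (weakening))
unrestricted ✓ (simply typable at R → P → P → Q; W, C, E all held)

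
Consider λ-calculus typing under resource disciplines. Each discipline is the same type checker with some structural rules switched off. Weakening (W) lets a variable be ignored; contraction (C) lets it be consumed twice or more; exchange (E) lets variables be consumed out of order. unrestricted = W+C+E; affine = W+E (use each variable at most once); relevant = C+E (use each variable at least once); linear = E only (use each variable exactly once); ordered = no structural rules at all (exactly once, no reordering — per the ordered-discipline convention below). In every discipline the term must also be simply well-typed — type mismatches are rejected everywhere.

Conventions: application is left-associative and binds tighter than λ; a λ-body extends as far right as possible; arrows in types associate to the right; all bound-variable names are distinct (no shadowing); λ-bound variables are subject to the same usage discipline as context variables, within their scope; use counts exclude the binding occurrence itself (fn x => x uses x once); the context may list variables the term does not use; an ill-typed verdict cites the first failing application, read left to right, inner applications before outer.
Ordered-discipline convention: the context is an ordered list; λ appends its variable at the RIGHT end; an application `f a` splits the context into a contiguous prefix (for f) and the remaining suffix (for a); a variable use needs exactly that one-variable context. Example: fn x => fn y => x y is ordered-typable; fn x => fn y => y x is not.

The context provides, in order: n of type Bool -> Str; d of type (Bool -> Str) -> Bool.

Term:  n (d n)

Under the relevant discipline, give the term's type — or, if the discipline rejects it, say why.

term : Str
variable uses: n: 2, d: 1
use order (left to right): n, d, n
typing: ✓ — Str
per-discipline verdicts: ordered ✗, linear ✗, affine ✗, relevant ✓, unrestricted ✓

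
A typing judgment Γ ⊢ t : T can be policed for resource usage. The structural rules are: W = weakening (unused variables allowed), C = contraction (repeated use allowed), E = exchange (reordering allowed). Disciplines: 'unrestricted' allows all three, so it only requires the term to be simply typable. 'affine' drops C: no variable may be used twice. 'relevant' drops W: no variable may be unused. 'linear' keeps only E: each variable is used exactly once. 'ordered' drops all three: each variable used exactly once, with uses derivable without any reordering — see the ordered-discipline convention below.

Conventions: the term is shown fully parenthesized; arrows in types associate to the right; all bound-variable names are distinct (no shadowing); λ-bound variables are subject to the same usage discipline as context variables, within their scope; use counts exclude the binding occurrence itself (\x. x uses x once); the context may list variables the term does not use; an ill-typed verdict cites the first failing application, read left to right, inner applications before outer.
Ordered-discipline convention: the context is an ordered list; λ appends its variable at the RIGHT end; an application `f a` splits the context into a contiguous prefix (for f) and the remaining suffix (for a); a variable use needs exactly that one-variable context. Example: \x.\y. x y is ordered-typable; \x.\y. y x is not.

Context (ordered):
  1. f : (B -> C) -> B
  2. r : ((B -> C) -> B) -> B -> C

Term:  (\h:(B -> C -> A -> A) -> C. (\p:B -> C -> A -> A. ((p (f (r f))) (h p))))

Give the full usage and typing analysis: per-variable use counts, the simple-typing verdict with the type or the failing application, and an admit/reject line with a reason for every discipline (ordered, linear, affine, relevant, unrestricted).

use counts: f=2; r=1; h (bound)=1; p (bound)=2
order of uses: p, f, r, f, h, p
typing: the term checks, with type ((B -> C -> A -> A) -> C) -> (B -> C -> A -> A) -> A -> A
ordered: ✗ — repeated use of f ×2, p ×2
linear: ✗ — repeated use of f ×2, p ×2
affine: ✗ — repeated use of f ×2, p ×2
relevant: ✓ — none of f, r, h, p goes unused
unrestricted: ✓ — simply typable at ((B -> C -> A -> A) -> C) -> (B -> C -> A -> A) -> A -> A; W, C, E all held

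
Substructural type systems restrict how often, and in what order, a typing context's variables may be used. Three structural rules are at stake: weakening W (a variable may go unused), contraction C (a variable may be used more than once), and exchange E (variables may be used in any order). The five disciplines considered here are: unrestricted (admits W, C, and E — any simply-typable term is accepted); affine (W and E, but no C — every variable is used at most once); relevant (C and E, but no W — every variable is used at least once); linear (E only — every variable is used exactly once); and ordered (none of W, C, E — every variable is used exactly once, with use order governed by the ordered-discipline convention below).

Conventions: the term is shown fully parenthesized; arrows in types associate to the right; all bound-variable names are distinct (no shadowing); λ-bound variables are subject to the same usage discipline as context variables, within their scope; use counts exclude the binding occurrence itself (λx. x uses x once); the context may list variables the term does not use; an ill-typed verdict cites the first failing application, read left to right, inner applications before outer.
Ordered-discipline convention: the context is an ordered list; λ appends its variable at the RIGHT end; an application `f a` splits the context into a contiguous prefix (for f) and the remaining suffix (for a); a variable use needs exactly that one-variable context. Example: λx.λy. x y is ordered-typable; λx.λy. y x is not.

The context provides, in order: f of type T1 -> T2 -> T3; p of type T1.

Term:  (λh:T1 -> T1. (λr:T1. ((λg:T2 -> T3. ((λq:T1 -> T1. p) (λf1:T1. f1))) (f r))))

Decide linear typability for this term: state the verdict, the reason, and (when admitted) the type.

no — h, g, q never used (weakening)
usage: f: 1×; p: 1×; h [bound]: 0×; r [bound]: 1×; g [bound]: 0×; q [bound]: 0×; f1 [bound]: 1×
uses in reading order: p, f1, f, r
typing: ✓ — (T1 -> T1) -> T1 -> T1
per-discipline verdicts: ordered ✗, linear ✗, affine ✓, relevant ✗, unrestricted ✓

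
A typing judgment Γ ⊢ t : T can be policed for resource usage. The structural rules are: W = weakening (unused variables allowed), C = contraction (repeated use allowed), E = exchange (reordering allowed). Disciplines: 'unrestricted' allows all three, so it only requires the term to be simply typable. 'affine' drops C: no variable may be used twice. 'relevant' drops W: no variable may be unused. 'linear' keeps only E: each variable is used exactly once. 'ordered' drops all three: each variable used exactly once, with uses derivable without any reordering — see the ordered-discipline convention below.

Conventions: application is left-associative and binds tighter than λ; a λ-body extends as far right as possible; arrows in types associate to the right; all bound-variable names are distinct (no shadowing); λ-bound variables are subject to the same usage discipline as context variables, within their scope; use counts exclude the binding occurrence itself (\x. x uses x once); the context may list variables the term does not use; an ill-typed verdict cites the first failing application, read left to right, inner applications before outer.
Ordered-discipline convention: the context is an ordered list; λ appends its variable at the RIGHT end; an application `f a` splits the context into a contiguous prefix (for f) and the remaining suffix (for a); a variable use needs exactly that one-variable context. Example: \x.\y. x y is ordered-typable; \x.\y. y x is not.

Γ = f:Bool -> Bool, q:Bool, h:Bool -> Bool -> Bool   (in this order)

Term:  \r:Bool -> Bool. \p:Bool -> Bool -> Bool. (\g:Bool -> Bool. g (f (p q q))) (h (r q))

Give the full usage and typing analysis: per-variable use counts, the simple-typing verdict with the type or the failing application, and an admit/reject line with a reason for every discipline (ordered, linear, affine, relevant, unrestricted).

counts: f: 1×; q: 3×; h: 1×; r (λ-bound): 1×; p (λ-bound): 1×; g (λ-bound): 1×
use order (left to right): g, f, p, q, q, h, r, q
typing: ✓ — (Bool -> Bool) -> (Bool -> Bool -> Bool) -> Bool
ordered: ✗ — repeated use of q ×3
linear: ✗ — repeated use of q ×3
affine: ✗ — repeated use of q ×3
relevant: ✓ — none of f, q, h, r, p, g goes unused
unrestricted: ✓ — simply typable at (Bool -> Bool) -> (Bool -> Bool -> Bool) -> Bool; W, C, E all held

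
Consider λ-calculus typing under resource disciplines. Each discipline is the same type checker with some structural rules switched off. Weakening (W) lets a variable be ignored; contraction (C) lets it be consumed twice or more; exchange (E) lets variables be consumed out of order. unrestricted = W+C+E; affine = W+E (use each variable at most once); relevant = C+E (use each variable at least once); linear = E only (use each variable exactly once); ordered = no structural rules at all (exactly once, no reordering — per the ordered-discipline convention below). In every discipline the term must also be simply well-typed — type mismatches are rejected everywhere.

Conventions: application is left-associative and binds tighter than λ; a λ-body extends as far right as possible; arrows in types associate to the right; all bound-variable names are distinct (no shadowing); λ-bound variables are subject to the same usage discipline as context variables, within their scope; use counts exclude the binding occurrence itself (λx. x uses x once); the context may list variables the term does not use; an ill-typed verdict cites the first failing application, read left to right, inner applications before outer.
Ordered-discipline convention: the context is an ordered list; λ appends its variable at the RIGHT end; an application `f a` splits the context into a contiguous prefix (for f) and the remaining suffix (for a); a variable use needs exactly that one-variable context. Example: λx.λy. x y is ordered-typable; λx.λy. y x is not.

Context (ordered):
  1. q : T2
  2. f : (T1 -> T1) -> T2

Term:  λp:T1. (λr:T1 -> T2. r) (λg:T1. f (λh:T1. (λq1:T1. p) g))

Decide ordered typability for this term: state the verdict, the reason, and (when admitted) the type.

no — unused: q, h, q1 — weakening required
usage: q=0; f=1; p [bound]=1; r [bound]=1; g [bound]=1; h [bound]=0; q1 [bound]=0
uses in reading order: r, f, p, g
typing: well-typed — term : T1 -> T1 -> T2
across the five disciplines: ordered ✗, linear ✗, affine ✓, relevant ✗, unrestricted ✓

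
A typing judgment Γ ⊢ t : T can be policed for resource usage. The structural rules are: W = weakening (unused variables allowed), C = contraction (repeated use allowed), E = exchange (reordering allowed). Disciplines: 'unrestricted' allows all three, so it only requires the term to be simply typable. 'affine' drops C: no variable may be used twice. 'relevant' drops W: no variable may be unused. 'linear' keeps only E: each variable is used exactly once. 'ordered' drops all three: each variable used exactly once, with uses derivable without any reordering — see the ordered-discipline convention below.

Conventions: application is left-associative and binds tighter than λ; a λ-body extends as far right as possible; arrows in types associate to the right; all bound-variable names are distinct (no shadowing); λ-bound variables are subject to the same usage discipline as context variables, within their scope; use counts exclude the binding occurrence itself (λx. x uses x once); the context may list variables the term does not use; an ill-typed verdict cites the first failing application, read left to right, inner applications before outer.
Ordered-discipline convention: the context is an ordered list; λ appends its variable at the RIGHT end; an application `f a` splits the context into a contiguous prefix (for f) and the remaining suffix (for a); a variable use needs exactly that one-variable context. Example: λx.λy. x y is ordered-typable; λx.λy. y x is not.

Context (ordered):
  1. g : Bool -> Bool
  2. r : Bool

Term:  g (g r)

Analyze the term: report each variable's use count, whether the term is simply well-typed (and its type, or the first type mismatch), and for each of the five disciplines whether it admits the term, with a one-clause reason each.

counts: g: 2×, r: 1×
uses in reading order: g, g, r
typing: well-typed — term : Bool
ordered: ✗, repeated use of g ×2
linear: ✗, repeated use of g ×2
affine: ✗, repeated use of g ×2
relevant: ✓, at least one use each (g, r)
unrestricted: ✓, typability at Bool is all that's needed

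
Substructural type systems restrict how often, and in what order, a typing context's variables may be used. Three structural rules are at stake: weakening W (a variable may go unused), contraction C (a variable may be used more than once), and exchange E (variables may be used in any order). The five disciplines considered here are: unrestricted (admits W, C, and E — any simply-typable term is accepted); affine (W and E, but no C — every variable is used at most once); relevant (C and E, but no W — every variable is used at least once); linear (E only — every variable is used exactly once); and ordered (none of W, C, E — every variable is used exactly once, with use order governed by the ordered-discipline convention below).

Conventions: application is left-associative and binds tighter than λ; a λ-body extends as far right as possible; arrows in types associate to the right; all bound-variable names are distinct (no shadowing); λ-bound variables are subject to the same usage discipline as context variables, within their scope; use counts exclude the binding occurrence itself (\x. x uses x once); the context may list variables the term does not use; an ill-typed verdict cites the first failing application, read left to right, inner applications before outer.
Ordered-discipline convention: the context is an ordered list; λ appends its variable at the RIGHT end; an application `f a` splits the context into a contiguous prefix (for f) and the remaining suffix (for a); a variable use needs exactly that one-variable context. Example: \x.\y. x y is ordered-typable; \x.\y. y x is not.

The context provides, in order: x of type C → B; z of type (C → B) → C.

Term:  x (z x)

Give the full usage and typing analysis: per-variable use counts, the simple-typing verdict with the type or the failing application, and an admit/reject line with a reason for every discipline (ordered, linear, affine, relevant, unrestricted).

use counts: x: 2, z: 1
uses in reading order: x, z, x
typing: ✓ — B
ordered: ✗, x ×2 used more than once (contraction)
linear: ✗, x ×2 used more than once (contraction)
affine: ✗, x ×2 used more than once (contraction)
relevant: ✓, at least one use each (x, z)
unrestricted: ✓, type-checks (B) and nothing is barred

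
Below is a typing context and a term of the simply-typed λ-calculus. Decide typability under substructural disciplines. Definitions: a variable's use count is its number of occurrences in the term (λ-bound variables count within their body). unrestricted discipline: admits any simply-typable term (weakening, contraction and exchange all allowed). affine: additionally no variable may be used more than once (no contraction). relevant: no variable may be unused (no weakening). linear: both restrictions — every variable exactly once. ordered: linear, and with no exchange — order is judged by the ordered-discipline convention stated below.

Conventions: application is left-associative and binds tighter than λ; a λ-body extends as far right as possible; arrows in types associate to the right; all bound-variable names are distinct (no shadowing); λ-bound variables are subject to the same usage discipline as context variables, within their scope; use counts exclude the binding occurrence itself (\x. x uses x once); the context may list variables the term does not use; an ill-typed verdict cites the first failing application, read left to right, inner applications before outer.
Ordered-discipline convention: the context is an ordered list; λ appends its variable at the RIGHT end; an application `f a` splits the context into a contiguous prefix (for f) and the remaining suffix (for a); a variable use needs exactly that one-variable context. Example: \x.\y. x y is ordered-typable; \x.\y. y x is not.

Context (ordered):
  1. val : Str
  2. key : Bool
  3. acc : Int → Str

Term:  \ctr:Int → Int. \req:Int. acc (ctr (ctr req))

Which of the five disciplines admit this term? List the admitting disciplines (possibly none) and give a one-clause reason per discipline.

accepted by: unrestricted
use counts: val: 0; key: 0; acc: 1; ctr [bound]: 2; req [bound]: 1
left-to-right use order: acc, ctr, ctr, req
typing: well-typed — term : (Int → Int) → Int → Str
ordered: ✗ — needs contraction — ctr ×2; val, key left unused
linear: ✗ — needs contraction — ctr ×2; val, key left unused
affine: ✗ — needs contraction — ctr ×2
relevant: ✗ — val, key left unused
unrestricted: ✓ — typability at (Int → Int) → Int → Str is all that's needed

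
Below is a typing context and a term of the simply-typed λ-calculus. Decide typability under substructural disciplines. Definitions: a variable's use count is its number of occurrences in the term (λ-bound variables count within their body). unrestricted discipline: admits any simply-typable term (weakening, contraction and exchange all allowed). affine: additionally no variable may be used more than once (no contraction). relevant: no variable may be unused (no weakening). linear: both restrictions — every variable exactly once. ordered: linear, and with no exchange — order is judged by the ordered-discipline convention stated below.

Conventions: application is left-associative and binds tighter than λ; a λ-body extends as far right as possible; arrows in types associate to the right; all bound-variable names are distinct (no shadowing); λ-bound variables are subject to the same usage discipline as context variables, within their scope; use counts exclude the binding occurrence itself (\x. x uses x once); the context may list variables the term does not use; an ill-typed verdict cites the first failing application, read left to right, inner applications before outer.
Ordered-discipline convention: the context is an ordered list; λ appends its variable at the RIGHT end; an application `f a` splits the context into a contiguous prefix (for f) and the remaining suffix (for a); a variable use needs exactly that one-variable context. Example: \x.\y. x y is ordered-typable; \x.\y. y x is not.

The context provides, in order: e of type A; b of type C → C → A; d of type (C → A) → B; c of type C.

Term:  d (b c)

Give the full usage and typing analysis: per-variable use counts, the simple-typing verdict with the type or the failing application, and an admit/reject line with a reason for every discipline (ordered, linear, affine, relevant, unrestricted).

usage: e=0, b=1, d=1, c=1
uses in reading order: d, b, c
typing: the term checks, with type B
ordered: ✗ — e left unused
linear: ✗ — e left unused
affine: ✓ — e, b, d, c: no repeats, contraction unneeded
relevant: ✗ — e left unused
unrestricted: ✓ — simply typable at B; W, C, E all held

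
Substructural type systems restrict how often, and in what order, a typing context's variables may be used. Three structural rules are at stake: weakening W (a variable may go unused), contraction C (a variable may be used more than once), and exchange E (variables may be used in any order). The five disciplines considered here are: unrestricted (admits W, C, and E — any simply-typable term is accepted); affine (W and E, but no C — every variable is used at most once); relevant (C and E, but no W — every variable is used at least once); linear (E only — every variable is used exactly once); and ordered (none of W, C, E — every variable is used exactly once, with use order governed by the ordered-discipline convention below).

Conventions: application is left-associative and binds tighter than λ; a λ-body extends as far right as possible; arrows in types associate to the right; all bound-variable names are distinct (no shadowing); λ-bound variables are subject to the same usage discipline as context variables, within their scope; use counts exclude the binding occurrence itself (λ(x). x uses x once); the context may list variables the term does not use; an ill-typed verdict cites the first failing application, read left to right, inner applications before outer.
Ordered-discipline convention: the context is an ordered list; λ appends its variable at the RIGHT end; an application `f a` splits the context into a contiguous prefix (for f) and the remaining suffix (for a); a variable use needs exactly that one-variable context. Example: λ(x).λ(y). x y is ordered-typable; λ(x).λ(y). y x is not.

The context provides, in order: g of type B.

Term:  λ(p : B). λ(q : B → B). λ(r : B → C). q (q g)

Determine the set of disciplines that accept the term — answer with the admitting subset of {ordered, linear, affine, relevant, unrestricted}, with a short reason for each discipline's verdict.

admitted by: unrestricted
use counts: g ×1, p [bound] ×0, q [bound] ×2, r [bound] ×0
uses in reading order: q, q, g
typing: well-typed — term : B → (B → B) → (B → C) → B
ordered: ✗ — repeated use of q ×2; unused: p, r — weakening required
linear: ✗ — repeated use of q ×2; unused: p, r — weakening required
affine: ✗ — repeated use of q ×2
relevant: ✗ — unused: p, r — weakening required
unrestricted: ✓ — well-typed at B → (B → B) → (B → C) → B; no restrictions here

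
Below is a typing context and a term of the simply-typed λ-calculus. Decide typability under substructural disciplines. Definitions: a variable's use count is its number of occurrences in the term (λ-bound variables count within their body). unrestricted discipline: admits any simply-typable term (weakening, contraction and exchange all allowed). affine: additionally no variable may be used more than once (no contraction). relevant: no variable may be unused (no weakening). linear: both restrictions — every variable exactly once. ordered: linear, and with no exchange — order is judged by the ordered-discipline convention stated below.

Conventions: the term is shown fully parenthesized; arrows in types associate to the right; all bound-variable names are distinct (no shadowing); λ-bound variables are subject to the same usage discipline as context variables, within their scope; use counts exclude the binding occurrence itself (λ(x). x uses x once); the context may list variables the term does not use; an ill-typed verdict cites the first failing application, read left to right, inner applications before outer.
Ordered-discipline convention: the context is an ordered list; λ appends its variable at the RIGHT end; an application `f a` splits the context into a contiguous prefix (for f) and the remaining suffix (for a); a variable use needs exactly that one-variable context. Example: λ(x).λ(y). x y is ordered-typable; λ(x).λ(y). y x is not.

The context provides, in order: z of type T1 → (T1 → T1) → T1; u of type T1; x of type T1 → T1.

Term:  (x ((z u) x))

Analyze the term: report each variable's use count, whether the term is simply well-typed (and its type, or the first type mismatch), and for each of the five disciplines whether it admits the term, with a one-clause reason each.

usage: z ×1; u ×1; x ×2
use order (left to right): x, z, u, x
typing: the term checks, with type T1
ordered ✗ (x ×2 used more than once (contraction))
linear ✗ (x ×2 used more than once (contraction))
affine ✗ (x ×2 used more than once (contraction))
relevant ✓ (none of z, u, x goes unused)
unrestricted ✓ (well-typed at T1; no restrictions here)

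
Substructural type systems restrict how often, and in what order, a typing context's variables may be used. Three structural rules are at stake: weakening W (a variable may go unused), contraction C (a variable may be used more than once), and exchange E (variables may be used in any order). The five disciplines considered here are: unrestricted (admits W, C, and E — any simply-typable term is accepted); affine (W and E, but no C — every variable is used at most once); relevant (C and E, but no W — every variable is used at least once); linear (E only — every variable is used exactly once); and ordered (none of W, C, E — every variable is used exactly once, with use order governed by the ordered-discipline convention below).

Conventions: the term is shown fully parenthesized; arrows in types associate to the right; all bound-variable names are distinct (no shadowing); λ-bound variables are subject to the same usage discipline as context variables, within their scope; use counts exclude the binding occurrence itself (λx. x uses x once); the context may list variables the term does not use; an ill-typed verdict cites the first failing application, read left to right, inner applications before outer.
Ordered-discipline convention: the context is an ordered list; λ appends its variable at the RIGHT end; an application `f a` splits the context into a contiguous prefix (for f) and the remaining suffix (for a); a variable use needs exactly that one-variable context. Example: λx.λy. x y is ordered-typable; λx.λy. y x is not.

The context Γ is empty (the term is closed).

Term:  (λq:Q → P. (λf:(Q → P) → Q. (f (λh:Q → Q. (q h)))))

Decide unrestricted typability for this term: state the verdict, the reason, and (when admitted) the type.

no — a type mismatch blocks all five
variable uses: q (bound) ×1, f (bound) ×1, h (bound) ×1
order of uses: f, q, h
typing: ill-typed: an application expects Q but receives Q → Q
across the five disciplines: ordered ✗ · linear ✗ · affine ✗ · relevant ✗ · unrestricted ✗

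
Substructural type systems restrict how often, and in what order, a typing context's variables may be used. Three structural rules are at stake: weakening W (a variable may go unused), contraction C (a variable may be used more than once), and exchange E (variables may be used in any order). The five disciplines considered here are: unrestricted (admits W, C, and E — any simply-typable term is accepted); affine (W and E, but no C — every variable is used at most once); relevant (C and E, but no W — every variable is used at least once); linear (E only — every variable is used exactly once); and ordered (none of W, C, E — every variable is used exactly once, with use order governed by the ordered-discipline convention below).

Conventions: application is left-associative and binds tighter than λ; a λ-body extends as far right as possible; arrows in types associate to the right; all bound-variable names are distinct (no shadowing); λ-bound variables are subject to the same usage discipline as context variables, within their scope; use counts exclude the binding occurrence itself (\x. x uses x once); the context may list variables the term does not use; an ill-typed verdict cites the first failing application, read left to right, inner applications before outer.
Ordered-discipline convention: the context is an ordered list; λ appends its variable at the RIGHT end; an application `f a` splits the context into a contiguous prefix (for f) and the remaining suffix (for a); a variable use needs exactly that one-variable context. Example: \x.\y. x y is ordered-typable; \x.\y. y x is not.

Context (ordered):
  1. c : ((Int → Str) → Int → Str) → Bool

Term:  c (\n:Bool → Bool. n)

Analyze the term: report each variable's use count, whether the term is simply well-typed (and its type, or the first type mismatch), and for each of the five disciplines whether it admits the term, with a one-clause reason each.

variable uses: c=1; n [bound]=1
use order (left to right): c, n
typing: ill-typed: an argument (Bool → Bool) → Bool → Bool mismatches the expected (Int → Str) → Int → Str
ordered: ✗ — not simply typable
linear: ✗ — fails simple typing
affine: ✗ — a type mismatch blocks all five
relevant: ✗ — the type mismatch rejects it
unrestricted: ✗ — not simply typable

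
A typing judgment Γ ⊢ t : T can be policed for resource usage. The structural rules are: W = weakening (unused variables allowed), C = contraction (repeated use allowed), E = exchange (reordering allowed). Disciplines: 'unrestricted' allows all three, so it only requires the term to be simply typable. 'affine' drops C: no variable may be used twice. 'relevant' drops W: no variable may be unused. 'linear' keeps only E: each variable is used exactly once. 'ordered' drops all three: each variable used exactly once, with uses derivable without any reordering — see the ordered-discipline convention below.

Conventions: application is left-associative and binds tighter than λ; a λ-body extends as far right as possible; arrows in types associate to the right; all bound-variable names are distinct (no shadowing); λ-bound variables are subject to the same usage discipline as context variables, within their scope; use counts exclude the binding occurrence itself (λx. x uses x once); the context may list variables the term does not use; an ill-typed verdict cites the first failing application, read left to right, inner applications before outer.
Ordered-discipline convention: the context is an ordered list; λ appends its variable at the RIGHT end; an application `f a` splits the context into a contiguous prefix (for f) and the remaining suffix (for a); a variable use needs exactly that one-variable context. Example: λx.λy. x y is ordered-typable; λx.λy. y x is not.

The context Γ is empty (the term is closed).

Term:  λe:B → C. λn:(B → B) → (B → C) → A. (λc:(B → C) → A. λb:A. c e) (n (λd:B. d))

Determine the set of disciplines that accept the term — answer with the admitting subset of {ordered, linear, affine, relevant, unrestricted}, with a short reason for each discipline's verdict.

admitting disciplines: affine, unrestricted
variable uses: e [bound] ×1; n [bound] ×1; c [bound] ×1; b [bound] ×0; d [bound] ×1
order of uses: c, e, n, d
typing: well-typed at (B → C) → ((B → B) → (B → C) → A) → A → A
ordered: ✗, b left unused
linear: ✗, b left unused
affine: ✓, no duplicate uses among e, n, c, b, d
relevant: ✗, b left unused
unrestricted: ✓, type-checks ((B → C) → ((B → B) → (B → C) → A) → A → A) and nothing is barred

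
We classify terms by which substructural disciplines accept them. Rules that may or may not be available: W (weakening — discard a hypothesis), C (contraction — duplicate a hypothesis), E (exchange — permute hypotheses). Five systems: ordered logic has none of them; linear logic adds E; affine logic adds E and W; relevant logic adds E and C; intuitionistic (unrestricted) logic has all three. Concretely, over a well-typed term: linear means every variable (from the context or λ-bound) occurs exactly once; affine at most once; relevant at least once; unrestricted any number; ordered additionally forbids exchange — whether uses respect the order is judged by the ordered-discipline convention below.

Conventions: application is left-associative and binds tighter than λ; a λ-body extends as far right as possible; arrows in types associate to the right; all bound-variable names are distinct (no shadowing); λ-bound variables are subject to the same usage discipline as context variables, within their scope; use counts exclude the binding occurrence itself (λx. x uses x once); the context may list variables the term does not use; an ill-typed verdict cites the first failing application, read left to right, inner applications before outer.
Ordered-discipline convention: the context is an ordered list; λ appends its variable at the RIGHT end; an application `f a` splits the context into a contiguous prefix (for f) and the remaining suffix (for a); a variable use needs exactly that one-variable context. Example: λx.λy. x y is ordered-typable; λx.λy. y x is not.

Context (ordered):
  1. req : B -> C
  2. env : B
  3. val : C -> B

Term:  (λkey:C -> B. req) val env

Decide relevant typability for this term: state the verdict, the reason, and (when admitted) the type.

no — needs weakening: key unused
use counts: req ×1, env ×1, val ×1, key [bound] ×0
uses in reading order: req, val, env
typing: well-typed — term : C
summary: ordered ✗ · linear ✗ · affine ✓ · relevant ✗ · unrestricted ✓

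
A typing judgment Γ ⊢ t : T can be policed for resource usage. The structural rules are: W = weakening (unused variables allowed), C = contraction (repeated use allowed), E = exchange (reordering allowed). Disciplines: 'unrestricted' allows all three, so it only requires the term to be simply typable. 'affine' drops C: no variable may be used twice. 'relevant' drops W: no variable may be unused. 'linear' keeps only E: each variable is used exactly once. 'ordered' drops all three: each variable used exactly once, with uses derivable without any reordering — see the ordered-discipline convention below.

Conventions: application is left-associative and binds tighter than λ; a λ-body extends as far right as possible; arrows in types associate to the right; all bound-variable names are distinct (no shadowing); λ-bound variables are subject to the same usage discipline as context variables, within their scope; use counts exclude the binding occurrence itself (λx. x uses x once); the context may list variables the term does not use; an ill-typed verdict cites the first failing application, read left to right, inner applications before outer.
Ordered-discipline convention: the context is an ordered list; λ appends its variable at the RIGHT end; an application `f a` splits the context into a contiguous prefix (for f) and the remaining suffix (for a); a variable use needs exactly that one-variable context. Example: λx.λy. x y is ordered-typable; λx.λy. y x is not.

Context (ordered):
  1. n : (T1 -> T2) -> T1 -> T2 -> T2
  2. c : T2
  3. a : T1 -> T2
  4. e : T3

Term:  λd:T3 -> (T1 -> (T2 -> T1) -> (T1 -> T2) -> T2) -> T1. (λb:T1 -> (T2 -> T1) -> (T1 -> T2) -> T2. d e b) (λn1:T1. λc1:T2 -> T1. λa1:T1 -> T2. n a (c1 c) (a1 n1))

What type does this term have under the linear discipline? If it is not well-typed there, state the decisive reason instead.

term : (T3 -> (T1 -> (T2 -> T1) -> (T1 -> T2) -> T2) -> T1) -> T1
usage: n=1, c=1, a=1, e=1, d (λ-bound)=1, b (λ-bound)=1, n1 (λ-bound)=1, c1 (λ-bound)=1, a1 (λ-bound)=1
left-to-right use order: d, e, b, n, a, c1, c, a1, n1
typing: ✓ — (T3 -> (T1 -> (T2 -> T1) -> (T1 -> T2) -> T2) -> T1) -> T1
across the five disciplines: ordered ✗, linear ✓, affine ✓, relevant ✓, unrestricted ✓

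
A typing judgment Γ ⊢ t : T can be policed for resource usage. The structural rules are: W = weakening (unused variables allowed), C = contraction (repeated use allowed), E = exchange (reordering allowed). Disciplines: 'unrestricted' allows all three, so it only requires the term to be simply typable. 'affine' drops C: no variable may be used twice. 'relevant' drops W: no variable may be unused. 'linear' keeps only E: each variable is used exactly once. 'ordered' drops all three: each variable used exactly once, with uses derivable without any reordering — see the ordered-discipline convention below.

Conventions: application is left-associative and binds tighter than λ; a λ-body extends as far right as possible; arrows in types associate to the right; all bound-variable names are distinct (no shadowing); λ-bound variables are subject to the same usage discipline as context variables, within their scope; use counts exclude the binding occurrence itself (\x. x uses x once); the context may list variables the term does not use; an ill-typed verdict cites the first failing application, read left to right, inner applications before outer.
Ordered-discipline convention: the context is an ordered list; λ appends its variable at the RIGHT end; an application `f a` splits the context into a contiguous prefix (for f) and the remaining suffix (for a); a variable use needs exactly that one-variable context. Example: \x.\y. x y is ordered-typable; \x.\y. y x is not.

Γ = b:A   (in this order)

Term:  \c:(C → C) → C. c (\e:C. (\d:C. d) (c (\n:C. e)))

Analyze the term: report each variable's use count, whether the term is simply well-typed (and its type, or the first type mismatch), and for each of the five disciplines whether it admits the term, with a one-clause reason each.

counts: b ×0; c (bound) ×2; e (bound) ×1; d (bound) ×1; n (bound) ×0
order of uses: c, d, c, e
typing: ✓ — ((C → C) → C) → C
ordered ✗ (repeated use of c ×2; b, n left unused)
linear ✗ (repeated use of c ×2; b, n left unused)
affine ✗ (repeated use of c ×2)
relevant ✗ (b, n left unused)
unrestricted ✓ (well-typed at ((C → C) → C) → C; no restrictions here)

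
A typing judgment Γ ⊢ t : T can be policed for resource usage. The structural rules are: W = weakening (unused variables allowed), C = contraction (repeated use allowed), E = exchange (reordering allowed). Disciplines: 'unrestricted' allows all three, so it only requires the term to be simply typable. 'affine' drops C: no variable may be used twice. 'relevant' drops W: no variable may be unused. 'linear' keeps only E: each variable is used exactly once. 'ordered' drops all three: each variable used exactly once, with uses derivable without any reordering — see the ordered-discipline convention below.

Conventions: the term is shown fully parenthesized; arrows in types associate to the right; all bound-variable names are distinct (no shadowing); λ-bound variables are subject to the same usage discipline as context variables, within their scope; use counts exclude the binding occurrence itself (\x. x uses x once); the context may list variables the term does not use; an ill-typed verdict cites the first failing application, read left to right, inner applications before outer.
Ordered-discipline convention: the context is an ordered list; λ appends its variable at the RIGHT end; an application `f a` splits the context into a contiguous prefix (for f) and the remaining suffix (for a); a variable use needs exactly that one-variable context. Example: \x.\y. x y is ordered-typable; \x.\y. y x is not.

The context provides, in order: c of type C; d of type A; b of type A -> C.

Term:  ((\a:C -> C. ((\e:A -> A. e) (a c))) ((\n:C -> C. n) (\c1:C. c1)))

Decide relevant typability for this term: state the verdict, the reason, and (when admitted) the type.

no — a type mismatch blocks all five
variable uses: c=1; d=0; b=0; a (bound)=1; e (bound)=1; n (bound)=1; c1 (bound)=1
order of uses: e, a, c, n, c1
typing: ill-typed: argument of type C where A -> A is required
summary: ordered ✗, linear ✗, affine ✗, relevant ✗, unrestricted ✗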